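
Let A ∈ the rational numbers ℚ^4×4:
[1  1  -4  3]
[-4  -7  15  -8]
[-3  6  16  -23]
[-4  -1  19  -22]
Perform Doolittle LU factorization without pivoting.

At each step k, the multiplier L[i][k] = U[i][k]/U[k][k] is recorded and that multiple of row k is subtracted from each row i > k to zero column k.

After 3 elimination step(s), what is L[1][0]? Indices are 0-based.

L[1][0] = -4

Step 1: pivot at (0,0) is 1.
  row1 ← row1 − (-4)·row0  ⇒  L[1][0]=-4, U row1=(0, -3, -1, 4)
  row2 ← row2 − (-3)·row0  ⇒  L[2][0]=-3, U row2=(0, 9, 4, -14)
  row3 ← row3 − (-4)·row0  ⇒  L[3][0]=-4, U row3=(0, 3, 3, -10)
Step 2: pivot at (1,1) is -3.
  row2 ← row2 − (-3)·row1  ⇒  L[2][1]=-3, U row2=(0, 0, 1, -2)
  row3 ← row3 − (-1)·row1  ⇒  L[3][1]=-1, U row3=(0, 0, 2, -6)
Step 3: pivot at (2,2) is 1.
  row3 ← row3 − (2)·row2  ⇒  L[3][2]=2, U row3=(0, 0, 0, -2)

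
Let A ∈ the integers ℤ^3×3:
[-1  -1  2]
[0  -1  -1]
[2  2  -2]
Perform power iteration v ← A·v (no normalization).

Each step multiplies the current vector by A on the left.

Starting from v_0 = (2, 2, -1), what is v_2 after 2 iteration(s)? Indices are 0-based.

v_2 = (27, -9, -34)

v_0 = (2, 2, -1).
v_1 = A·v_0 = (-6, -1, 10).
v_2 = A·v_1 = (27, -9, -34).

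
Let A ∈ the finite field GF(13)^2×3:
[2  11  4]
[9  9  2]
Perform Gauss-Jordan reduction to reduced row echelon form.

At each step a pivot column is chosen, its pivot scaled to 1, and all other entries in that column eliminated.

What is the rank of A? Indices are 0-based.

[1] R0 /= 2  ⇒  (1, 12, 2)
     R1 -= 9·R0  ⇒  (0, 5, 10)
[2] R1 /= 5  ⇒  (0, 1, 2)
     R0 -= 12·R1  ⇒  (1, 0, 4)

rank = 2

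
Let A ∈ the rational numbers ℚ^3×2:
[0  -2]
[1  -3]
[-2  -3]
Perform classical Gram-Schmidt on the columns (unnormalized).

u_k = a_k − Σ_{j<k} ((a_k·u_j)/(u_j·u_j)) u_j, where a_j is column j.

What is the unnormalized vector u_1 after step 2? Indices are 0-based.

u_1 = (-2, -18/5, -9/5)

Step 1: u_0 = a_0 = (0, 1, -2).
Step 2: u_1 = a_1 − (3/5)·u_0 = (-2, -18/5, -9/5).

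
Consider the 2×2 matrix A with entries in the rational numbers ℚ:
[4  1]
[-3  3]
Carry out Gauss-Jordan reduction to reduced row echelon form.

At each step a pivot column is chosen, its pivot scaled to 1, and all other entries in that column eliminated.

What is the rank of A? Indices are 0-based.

rank = 2

[1] R0 /= 4  ⇒  (1, 1/4)
     R1 -= -3·R0  ⇒  (0, 15/4)
[2] R1 /= 15/4  ⇒  (0, 1)
     R0 -= 1/4·R1  ⇒  (1, 0)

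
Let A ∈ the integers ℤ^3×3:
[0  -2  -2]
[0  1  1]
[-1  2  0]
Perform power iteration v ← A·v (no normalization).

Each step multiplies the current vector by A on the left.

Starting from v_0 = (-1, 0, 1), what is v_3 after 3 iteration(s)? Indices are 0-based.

v_0 = (-1, 0, 1).
v_1 = A·v_0 = (-2, 1, 1).
v_2 = A·v_1 = (-4, 2, 4).
v_3 = A·v_2 = (-12, 6, 8).

v_3 = (-12, 6, 8)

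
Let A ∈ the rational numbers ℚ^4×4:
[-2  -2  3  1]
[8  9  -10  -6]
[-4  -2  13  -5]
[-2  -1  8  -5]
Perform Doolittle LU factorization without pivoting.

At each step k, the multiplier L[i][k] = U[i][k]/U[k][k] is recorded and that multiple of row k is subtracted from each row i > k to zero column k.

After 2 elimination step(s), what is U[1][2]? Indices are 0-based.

[col 0] pivot -2
  R1 -= -4*R0 → (0, 1, 2, -2)  (L[1][0] := -4)
  R2 -= 2*R0 → (0, 2, 7, -7)  (L[2][0] := 2)
  R3 -= 1*R0 → (0, 1, 5, -6)  (L[3][0] := 1)
[col 1] pivot 1
  R2 -= 2*R1 → (0, 0, 3, -3)  (L[2][1] := 2)
  R3 -= 1*R1 → (0, 0, 3, -4)  (L[3][1] := 1)

U[1][2] = 2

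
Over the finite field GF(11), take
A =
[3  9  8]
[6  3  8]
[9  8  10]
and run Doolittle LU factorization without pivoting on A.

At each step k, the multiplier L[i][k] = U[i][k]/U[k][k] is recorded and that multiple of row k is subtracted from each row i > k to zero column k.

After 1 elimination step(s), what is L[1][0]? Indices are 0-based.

L[1][0] = 2

[col 0] pivot 3
  R1 -= 2*R0 → (0, 7, 3)  (L[1][0] := 2)
  R2 -= 3*R0 → (0, 3, 8)  (L[2][0] := 3)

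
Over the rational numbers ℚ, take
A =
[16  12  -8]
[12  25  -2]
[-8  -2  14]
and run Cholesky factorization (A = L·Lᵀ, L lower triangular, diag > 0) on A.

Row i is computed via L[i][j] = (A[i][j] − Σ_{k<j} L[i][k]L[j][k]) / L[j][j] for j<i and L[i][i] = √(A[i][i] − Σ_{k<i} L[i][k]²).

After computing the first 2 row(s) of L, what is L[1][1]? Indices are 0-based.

L[1][1] = 4

Step 1: L[0][0] = √(16) = 4.
  L[1][0] = (12) / L[0][0] = 3.
Step 2: L[1][1] = √(16) = 4.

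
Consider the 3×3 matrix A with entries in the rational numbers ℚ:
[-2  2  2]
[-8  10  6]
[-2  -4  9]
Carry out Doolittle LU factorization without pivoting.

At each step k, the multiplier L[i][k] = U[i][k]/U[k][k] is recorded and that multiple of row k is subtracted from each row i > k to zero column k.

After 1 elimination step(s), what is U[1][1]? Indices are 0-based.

U[1][1] = 2

[col 0] pivot -2
  R1 -= 4*R0 → (0, 2, -2)  (L[1][0] := 4)
  R2 -= 1*R0 → (0, -6, 7)  (L[2][0] := 1)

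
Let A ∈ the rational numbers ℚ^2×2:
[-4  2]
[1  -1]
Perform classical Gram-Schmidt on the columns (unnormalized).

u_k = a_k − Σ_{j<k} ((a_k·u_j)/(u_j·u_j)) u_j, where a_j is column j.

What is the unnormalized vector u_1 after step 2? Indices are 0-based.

Step 1: u_0 = a_0 = (-4, 1).
Step 2: u_1 = a_1 − (-9/17)·u_0 = (-2/17, -8/17).

u_1 = (-2/17, -8/17)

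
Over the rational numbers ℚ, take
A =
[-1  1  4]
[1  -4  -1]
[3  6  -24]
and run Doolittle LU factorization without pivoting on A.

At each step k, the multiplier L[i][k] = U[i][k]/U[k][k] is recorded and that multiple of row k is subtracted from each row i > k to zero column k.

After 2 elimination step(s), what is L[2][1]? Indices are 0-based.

[col 0] pivot -1
  R1 -= -1*R0 → (0, -3, 3)  (L[1][0] := -1)
  R2 -= -3*R0 → (0, 9, -12)  (L[2][0] := -3)
[col 1] pivot -3
  R2 -= -3*R1 → (0, 0, -3)  (L[2][1] := -3)

L[2][1] = -3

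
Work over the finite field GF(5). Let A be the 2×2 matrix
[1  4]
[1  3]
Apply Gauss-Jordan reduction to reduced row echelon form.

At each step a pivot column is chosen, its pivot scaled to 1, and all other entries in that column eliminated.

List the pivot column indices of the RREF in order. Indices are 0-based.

[1] R0 /= 1  ⇒  (1, 4)
     R1 -= 1·R0  ⇒  (0, 4)
[2] R1 /= 4  ⇒  (0, 1)
     R0 -= 4·R1  ⇒  (1, 0)

pivot columns: 0, 1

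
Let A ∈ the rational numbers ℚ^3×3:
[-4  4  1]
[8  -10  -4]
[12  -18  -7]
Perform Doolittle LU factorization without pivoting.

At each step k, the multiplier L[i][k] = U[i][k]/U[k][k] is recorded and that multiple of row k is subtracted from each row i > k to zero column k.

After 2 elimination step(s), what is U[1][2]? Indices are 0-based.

U[1][2] = -2

[col 0] pivot -4
  R1 -= -2*R0 → (0, -2, -2)  (L[1][0] := -2)
  R2 -= -3*R0 → (0, -6, -4)  (L[2][0] := -3)
[col 1] pivot -2
  R2 -= 3*R1 → (0, 0, 2)  (L[2][1] := 3)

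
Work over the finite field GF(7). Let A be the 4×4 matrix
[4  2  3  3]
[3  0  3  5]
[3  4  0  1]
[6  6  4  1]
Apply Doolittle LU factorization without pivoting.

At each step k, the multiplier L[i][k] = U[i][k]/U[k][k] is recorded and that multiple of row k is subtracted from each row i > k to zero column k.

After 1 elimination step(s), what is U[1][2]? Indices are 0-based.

k=0: U[0][0]=4
  eliminate (1,0): mult=6, new row 1: (0, 2, 6, 1); set L[1][0]=6
  eliminate (2,0): mult=6, new row 2: (0, 6, 3, 4); set L[2][0]=6
  eliminate (3,0): mult=5, new row 3: (0, 3, 3, 0); set L[3][0]=5

U[1][2] = 6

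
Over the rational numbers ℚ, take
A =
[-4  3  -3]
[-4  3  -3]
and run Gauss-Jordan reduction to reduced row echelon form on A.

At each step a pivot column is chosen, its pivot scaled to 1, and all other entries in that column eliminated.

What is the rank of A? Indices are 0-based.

rank = 1

pivot(0,0)=-4: scale R0 → (1, -3/4, 3/4)
  clear (1,0): R1 −= (-4)R0 → (0, 0, 0)
col 1: no nonzero at/below row 1; advance.
col 2: no nonzero at/below row 1; advance.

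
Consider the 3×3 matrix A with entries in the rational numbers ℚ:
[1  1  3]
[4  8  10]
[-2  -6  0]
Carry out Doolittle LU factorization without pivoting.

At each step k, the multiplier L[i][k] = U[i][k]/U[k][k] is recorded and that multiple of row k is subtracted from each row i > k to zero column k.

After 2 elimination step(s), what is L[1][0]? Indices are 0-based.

L[1][0] = 4

k=0: U[0][0]=1
  eliminate (1,0): mult=4, new row 1: (0, 4, -2); set L[1][0]=4
  eliminate (2,0): mult=-2, new row 2: (0, -4, 6); set L[2][0]=-2
k=1: U[1][1]=4
  eliminate (2,1): mult=-1, new row 2: (0, 0, 4); set L[2][1]=-1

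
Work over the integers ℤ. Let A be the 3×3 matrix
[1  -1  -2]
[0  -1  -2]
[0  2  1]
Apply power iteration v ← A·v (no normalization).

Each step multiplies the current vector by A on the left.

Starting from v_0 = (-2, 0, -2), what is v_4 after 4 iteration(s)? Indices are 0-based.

v_0 = (-2, 0, -2).
v_1 = A·v_0 = (2, 4, -2).
v_2 = A·v_1 = (2, 0, 6).
v_3 = A·v_2 = (-10, -12, 6).
v_4 = A·v_3 = (-10, 0, -18).

v_4 = (-10, 0, -18)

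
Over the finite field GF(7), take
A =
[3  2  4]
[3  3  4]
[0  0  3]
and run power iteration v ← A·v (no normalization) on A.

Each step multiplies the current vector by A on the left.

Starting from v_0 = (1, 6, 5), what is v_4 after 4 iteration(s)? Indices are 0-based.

v_0 = (1, 6, 5).
v_1 = A·v_0 = (0, 6, 1).
v_2 = A·v_1 = (2, 1, 3).
v_3 = A·v_2 = (6, 0, 2).
v_4 = A·v_3 = (5, 5, 6).

v_4 = (5, 5, 6)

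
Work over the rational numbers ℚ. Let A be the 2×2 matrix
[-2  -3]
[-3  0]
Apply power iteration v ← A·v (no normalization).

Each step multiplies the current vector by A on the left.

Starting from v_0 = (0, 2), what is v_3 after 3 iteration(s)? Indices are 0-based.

v_0 = (0, 2).
v_1 = A·v_0 = (-6, 0).
v_2 = A·v_1 = (12, 18).
v_3 = A·v_2 = (-78, -36).

v_3 = (-78, -36)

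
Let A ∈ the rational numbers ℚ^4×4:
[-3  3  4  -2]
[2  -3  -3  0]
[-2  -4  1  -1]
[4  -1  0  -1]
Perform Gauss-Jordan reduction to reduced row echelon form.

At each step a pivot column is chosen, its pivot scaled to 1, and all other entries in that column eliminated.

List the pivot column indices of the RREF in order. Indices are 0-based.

pivot columns: 0, 1, 2, 3

step 1: normalize row 0 (÷-3) = (1, -1, -4/3, 2/3)
  row 1: subtract 2×row0 = (0, -1, -1/3, -4/3)
  row 2: subtract -2×row0 = (0, -6, -5/3, 1/3)
  row 3: subtract 4×row0 = (0, 3, 16/3, -11/3)
step 2: normalize row 1 (÷-1) = (0, 1, 1/3, 4/3)
  row 0: subtract -1×row1 = (1, 0, -1, 2)
  row 2: subtract -6×row1 = (0, 0, 1/3, 25/3)
  row 3: subtract 3×row1 = (0, 0, 13/3, -23/3)
step 3: normalize row 2 (÷1/3) = (0, 0, 1, 25)
  row 0: subtract -1×row2 = (1, 0, 0, 27)
  row 1: subtract 1/3×row2 = (0, 1, 0, -7)
  row 3: subtract 13/3×row2 = (0, 0, 0, -116)
step 4: normalize row 3 (÷-116) = (0, 0, 0, 1)
  row 0: subtract 27×row3 = (1, 0, 0, 0)
  row 1: subtract -7×row3 = (0, 1, 0, 0)
  row 2: subtract 25×row3 = (0, 0, 1, 0)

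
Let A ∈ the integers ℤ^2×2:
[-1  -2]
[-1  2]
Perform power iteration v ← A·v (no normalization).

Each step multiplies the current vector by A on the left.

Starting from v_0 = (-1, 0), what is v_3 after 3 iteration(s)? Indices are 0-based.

v_0 = (-1, 0).
v_1 = A·v_0 = (1, 1).
v_2 = A·v_1 = (-3, 1).
v_3 = A·v_2 = (1, 5).

v_3 = (1, 5)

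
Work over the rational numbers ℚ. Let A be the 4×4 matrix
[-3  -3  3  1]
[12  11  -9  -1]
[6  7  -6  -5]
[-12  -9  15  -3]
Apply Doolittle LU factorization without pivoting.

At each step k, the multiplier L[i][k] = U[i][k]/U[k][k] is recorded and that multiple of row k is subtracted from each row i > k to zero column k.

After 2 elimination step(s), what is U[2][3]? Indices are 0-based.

U[2][3] = 0

k=0: U[0][0]=-3
  eliminate (1,0): mult=-4, new row 1: (0, -1, 3, 3); set L[1][0]=-4
  eliminate (2,0): mult=-2, new row 2: (0, 1, 0, -3); set L[2][0]=-2
  eliminate (3,0): mult=4, new row 3: (0, 3, 3, -7); set L[3][0]=4
k=1: U[1][1]=-1
  eliminate (2,1): mult=-1, new row 2: (0, 0, 3, 0); set L[2][1]=-1
  eliminate (3,1): mult=-3, new row 3: (0, 0, 12, 2); set L[3][1]=-3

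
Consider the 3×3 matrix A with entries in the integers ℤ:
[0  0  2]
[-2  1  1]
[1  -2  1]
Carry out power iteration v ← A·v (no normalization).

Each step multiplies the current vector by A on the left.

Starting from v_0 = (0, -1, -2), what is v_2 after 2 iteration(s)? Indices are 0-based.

v_0 = (0, -1, -2).
v_1 = A·v_0 = (-4, -3, 0).
v_2 = A·v_1 = (0, 5, 2).

v_2 = (0, 5, 2)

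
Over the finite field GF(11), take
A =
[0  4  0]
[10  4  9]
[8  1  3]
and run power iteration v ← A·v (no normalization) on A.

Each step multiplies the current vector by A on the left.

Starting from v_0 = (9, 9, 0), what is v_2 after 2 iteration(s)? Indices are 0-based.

v_2 = (9, 9, 8)

v_0 = (9, 9, 0).
v_1 = A·v_0 = (3, 5, 4).
v_2 = A·v_1 = (9, 9, 8).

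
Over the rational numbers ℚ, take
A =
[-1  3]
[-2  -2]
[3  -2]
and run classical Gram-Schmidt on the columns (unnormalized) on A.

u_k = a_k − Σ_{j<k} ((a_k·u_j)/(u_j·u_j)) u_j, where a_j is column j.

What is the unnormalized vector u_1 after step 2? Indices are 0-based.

Step 1: u_0 = a_0 = (-1, -2, 3).
Step 2: u_1 = a_1 − (-5/14)·u_0 = (37/14, -19/7, -13/14).

u_1 = (37/14, -19/7, -13/14)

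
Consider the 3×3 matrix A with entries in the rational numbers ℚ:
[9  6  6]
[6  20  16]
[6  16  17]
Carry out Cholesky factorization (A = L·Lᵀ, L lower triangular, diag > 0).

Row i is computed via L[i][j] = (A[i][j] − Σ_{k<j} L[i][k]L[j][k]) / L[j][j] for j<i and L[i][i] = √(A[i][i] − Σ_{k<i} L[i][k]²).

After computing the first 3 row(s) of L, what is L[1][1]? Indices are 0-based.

Step 1: L[0][0] = √(9) = 3.
  L[1][0] = (6) / L[0][0] = 2.
Step 2: L[1][1] = √(16) = 4.
  L[2][0] = (6) / L[0][0] = 2.
  L[2][1] = (12) / L[1][1] = 3.
Step 3: L[2][2] = √(4) = 2.

L[1][1] = 4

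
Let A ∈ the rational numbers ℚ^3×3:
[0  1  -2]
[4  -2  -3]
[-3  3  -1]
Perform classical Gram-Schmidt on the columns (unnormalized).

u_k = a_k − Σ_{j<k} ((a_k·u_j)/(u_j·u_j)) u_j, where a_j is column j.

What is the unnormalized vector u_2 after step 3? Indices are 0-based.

Step 1: u_0 = a_0 = (0, 4, -3).
Step 2: u_1 = a_1 − (-17/25)·u_0 = (1, 18/25, 24/25).
Step 3: u_2 = a_2 − (-9/25)·u_0 − (-128/61)·u_1 = (6/61, -3/61, -4/61).

u_2 = (6/61, -3/61, -4/61)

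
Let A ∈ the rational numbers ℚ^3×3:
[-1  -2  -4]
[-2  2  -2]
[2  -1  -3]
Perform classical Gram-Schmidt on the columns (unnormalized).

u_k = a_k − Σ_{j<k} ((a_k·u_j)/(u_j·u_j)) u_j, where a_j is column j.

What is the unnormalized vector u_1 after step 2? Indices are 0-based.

u_1 = (-22/9, 10/9, -1/9)

Step 1: u_0 = a_0 = (-1, -2, 2).
Step 2: u_1 = a_1 − (-4/9)·u_0 = (-22/9, 10/9, -1/9).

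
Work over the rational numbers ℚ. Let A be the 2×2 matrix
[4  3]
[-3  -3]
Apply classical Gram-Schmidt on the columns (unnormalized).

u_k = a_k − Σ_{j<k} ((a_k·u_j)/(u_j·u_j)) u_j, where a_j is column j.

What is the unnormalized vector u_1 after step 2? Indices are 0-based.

Step 1: u_0 = a_0 = (4, -3).
Step 2: u_1 = a_1 − (21/25)·u_0 = (-9/25, -12/25).

u_1 = (-9/25, -12/25)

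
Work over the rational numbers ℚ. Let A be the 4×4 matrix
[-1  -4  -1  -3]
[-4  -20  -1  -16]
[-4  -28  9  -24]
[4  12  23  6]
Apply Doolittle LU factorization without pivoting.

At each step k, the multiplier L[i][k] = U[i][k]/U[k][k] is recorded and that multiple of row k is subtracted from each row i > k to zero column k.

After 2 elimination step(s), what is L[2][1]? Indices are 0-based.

L[2][1] = 3

Step 1: pivot at (0,0) is -1.
  row1 ← row1 − (4)·row0  ⇒  L[1][0]=4, U row1=(0, -4, 3, -4)
  row2 ← row2 − (4)·row0  ⇒  L[2][0]=4, U row2=(0, -12, 13, -12)
  row3 ← row3 − (-4)·row0  ⇒  L[3][0]=-4, U row3=(0, -4, 19, -6)
Step 2: pivot at (1,1) is -4.
  row2 ← row2 − (3)·row1  ⇒  L[2][1]=3, U row2=(0, 0, 4, 0)
  row3 ← row3 − (1)·row1  ⇒  L[3][1]=1, U row3=(0, 0, 16, -2)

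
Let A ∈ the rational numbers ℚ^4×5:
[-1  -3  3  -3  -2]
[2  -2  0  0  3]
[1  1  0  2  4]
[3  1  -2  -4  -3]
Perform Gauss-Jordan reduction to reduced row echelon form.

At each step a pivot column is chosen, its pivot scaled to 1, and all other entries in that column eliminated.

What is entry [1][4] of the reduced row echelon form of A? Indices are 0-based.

[1] R0 /= -1  ⇒  (1, 3, -3, 3, 2)
     R1 -= 2·R0  ⇒  (0, -8, 6, -6, -1)
     R2 -= 1·R0  ⇒  (0, -2, 3, -1, 2)
     R3 -= 3·R0  ⇒  (0, -8, 7, -13, -9)
[2] R1 /= -8  ⇒  (0, 1, -3/4, 3/4, 1/8)
     R0 -= 3·R1  ⇒  (1, 0, -3/4, 3/4, 13/8)
     R2 -= -2·R1  ⇒  (0, 0, 3/2, 1/2, 9/4)
     R3 -= -8·R1  ⇒  (0, 0, 1, -7, -8)
[3] R2 /= 3/2  ⇒  (0, 0, 1, 1/3, 3/2)
     R0 -= -3/4·R2  ⇒  (1, 0, 0, 1, 11/4)
     R1 -= -3/4·R2  ⇒  (0, 1, 0, 1, 5/4)
     R3 -= 1·R2  ⇒  (0, 0, 0, -22/3, -19/2)
[4] R3 /= -22/3  ⇒  (0, 0, 0, 1, 57/44)
     R0 -= 1·R3  ⇒  (1, 0, 0, 0, 16/11)
     R1 -= 1·R3  ⇒  (0, 1, 0, 0, -1/22)
     R2 -= 1/3·R3  ⇒  (0, 0, 1, 0, 47/44)

M[1][4] = -1/22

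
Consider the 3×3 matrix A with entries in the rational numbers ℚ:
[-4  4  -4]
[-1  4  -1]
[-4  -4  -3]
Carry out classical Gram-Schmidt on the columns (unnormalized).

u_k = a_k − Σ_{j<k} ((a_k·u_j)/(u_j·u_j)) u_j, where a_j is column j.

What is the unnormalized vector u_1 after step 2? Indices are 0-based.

Step 1: u_0 = a_0 = (-4, -1, -4).
Step 2: u_1 = a_1 − (-4/33)·u_0 = (116/33, 128/33, -148/33).

u_1 = (116/33, 128/33, -148/33)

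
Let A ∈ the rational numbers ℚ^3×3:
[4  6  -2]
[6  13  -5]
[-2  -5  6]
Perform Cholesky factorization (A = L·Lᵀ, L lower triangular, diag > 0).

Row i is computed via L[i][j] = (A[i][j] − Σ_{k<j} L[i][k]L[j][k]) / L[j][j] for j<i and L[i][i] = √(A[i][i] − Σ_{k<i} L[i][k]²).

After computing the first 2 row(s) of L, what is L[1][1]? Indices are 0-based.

L[1][1] = 2

Step 1: L[0][0] = √(4) = 2.
  L[1][0] = (6) / L[0][0] = 3.
Step 2: L[1][1] = √(4) = 2.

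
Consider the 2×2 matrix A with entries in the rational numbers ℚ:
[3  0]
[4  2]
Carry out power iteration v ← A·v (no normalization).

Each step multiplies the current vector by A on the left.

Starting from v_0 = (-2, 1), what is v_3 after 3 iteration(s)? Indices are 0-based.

v_3 = (-54, -144)

v_0 = (-2, 1).
v_1 = A·v_0 = (-6, -6).
v_2 = A·v_1 = (-18, -36).
v_3 = A·v_2 = (-54, -144).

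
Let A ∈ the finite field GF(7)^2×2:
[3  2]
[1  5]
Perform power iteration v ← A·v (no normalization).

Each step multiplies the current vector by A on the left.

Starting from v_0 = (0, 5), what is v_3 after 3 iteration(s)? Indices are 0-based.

v_0 = (0, 5).
v_1 = A·v_0 = (3, 4).
v_2 = A·v_1 = (3, 2).
v_3 = A·v_2 = (6, 6).

v_3 = (6, 6)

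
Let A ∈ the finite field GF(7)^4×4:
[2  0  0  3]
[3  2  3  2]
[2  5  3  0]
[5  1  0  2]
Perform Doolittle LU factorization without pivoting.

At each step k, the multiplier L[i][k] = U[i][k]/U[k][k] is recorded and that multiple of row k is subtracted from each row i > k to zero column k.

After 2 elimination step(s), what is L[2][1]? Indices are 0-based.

L[2][1] = 6

k=0: U[0][0]=2
  eliminate (1,0): mult=5, new row 1: (0, 2, 3, 1); set L[1][0]=5
  eliminate (2,0): mult=1, new row 2: (0, 5, 3, 4); set L[2][0]=1
  eliminate (3,0): mult=6, new row 3: (0, 1, 0, 5); set L[3][0]=6
k=1: U[1][1]=2
  eliminate (2,1): mult=6, new row 2: (0, 0, 6, 5); set L[2][1]=6
  eliminate (3,1): mult=4, new row 3: (0, 0, 2, 1); set L[3][1]=4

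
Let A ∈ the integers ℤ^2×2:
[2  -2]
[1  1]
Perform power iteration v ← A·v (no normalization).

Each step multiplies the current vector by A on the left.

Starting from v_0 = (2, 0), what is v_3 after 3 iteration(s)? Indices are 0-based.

v_0 = (2, 0).
v_1 = A·v_0 = (4, 2).
v_2 = A·v_1 = (4, 6).
v_3 = A·v_2 = (-4, 10).

v_3 = (-4, 10)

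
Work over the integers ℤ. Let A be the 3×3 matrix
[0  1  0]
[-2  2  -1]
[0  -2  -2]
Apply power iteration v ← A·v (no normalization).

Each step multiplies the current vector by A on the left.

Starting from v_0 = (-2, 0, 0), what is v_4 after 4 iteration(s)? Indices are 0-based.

v_0 = (-2, 0, 0).
v_1 = A·v_0 = (0, 4, 0).
v_2 = A·v_1 = (4, 8, -8).
v_3 = A·v_2 = (8, 16, 0).
v_4 = A·v_3 = (16, 16, -32).

v_4 = (16, 16, -32)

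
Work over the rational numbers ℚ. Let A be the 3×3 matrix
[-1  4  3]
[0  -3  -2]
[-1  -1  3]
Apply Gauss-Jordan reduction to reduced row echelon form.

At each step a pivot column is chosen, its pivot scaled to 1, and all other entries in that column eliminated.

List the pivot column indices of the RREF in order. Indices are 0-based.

pivot(0,0)=-1: scale R0 → (1, -4, -3)
  clear (2,0): R2 −= (-1)R0 → (0, -5, 0)
pivot(1,1)=-3: scale R1 → (0, 1, 2/3)
  clear (0,1): R0 −= (-4)R1 → (1, 0, -1/3)
  clear (2,1): R2 −= (-5)R1 → (0, 0, 10/3)
pivot(2,2)=10/3: scale R2 → (0, 0, 1)
  clear (0,2): R0 −= (-1/3)R2 → (1, 0, 0)
  clear (1,2): R1 −= (2/3)R2 → (0, 1, 0)

pivot columns: 0, 1, 2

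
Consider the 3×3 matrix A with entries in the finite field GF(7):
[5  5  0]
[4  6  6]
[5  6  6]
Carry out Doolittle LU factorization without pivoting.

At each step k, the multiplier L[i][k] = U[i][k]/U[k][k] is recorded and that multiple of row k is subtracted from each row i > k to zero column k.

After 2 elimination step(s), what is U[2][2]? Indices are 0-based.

Step 1: pivot at (0,0) is 5.
  row1 ← row1 − (5)·row0  ⇒  L[1][0]=5, U row1=(0, 2, 6)
  row2 ← row2 − (1)·row0  ⇒  L[2][0]=1, U row2=(0, 1, 6)
Step 2: pivot at (1,1) is 2.
  row2 ← row2 − (4)·row1  ⇒  L[2][1]=4, U row2=(0, 0, 3)

U[2][2] = 3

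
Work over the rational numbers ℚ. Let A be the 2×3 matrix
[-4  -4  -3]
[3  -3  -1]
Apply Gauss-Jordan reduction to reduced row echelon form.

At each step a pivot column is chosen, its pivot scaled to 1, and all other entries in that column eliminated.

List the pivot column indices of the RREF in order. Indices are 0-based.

pivot columns: 0, 1

pivot(0,0)=-4: scale R0 → (1, 1, 3/4)
  clear (1,0): R1 −= (3)R0 → (0, -6, -13/4)
pivot(1,1)=-6: scale R1 → (0, 1, 13/24)
  clear (0,1): R0 −= (1)R1 → (1, 0, 5/24)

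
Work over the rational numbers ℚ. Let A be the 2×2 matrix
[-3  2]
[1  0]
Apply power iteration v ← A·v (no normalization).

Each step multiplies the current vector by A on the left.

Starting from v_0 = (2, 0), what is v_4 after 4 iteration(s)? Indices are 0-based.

v_4 = (278, -78)

v_0 = (2, 0).
v_1 = A·v_0 = (-6, 2).
v_2 = A·v_1 = (22, -6).
v_3 = A·v_2 = (-78, 22).
v_4 = A·v_3 = (278, -78).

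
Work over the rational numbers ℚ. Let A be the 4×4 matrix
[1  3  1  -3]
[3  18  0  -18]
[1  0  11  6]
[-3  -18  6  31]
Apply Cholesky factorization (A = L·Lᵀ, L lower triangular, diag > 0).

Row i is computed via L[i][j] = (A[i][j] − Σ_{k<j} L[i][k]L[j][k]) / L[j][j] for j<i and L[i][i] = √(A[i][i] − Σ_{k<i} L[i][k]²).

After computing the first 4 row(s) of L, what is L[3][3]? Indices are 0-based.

L[3][3] = 3

Step 1: L[0][0] = √(1) = 1.
  L[1][0] = (3) / L[0][0] = 3.
Step 2: L[1][1] = √(9) = 3.
  L[2][0] = (1) / L[0][0] = 1.
  L[2][1] = (-3) / L[1][1] = -1.
Step 3: L[2][2] = √(9) = 3.
  L[3][0] = (-3) / L[0][0] = -3.
  L[3][1] = (-9) / L[1][1] = -3.
  L[3][2] = (6) / L[2][2] = 2.
Step 4: L[3][3] = √(9) = 3.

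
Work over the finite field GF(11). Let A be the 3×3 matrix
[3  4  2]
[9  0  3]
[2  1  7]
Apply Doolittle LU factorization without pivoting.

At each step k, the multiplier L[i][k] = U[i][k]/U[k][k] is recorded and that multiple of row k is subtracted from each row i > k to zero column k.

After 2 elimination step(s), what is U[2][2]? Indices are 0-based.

[col 0] pivot 3
  R1 -= 3*R0 → (0, 10, 8)  (L[1][0] := 3)
  R2 -= 8*R0 → (0, 2, 2)  (L[2][0] := 8)
[col 1] pivot 10
  R2 -= 9*R1 → (0, 0, 7)  (L[2][1] := 9)

U[2][2] = 7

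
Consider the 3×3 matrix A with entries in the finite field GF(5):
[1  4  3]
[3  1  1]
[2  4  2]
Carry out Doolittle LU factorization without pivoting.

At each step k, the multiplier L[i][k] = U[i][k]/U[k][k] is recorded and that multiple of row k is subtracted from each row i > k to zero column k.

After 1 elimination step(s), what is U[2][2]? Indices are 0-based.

U[2][2] = 1

[col 0] pivot 1
  R1 -= 3*R0 → (0, 4, 2)  (L[1][0] := 3)
  R2 -= 2*R0 → (0, 1, 1)  (L[2][0] := 2)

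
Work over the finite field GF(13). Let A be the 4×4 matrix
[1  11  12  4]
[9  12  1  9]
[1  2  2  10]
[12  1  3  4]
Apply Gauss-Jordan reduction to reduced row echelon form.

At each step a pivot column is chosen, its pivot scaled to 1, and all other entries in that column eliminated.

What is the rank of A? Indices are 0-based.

pivot(0,0)=1: scale R0 → (1, 11, 12, 4)
  clear (1,0): R1 −= (9)R0 → (0, 4, 10, 12)
  clear (2,0): R2 −= (1)R0 → (0, 4, 3, 6)
  clear (3,0): R3 −= (12)R0 → (0, 12, 2, 8)
pivot(1,1)=4: scale R1 → (0, 1, 9, 3)
  clear (0,1): R0 −= (11)R1 → (1, 0, 4, 10)
  clear (2,1): R2 −= (4)R1 → (0, 0, 6, 7)
  clear (3,1): R3 −= (12)R1 → (0, 0, 11, 11)
pivot(2,2)=6: scale R2 → (0, 0, 1, 12)
  clear (0,2): R0 −= (4)R2 → (1, 0, 0, 1)
  clear (1,2): R1 −= (9)R2 → (0, 1, 0, 12)
  clear (3,2): R3 −= (11)R2 → (0, 0, 0, 9)
pivot(3,3)=9: scale R3 → (0, 0, 0, 1)
  clear (0,3): R0 −= (1)R3 → (1, 0, 0, 0)
  clear (1,3): R1 −= (12)R3 → (0, 1, 0, 0)
  clear (2,3): R2 −= (12)R3 → (0, 0, 1, 0)

rank = 4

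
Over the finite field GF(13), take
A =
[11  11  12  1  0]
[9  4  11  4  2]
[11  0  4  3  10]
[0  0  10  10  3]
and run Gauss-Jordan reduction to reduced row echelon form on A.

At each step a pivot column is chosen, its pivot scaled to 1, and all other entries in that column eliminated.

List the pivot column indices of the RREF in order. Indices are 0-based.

pivot(0,0)=11: scale R0 → (1, 1, 7, 6, 0)
  clear (1,0): R1 −= (9)R0 → (0, 8, 0, 2, 2)
  clear (2,0): R2 −= (11)R0 → (0, 2, 5, 2, 10)
pivot(1,1)=8: scale R1 → (0, 1, 0, 10, 10)
  clear (0,1): R0 −= (1)R1 → (1, 0, 7, 9, 3)
  clear (2,1): R2 −= (2)R1 → (0, 0, 5, 8, 3)
pivot(2,2)=5: scale R2 → (0, 0, 1, 12, 11)
  clear (0,2): R0 −= (7)R2 → (1, 0, 0, 3, 4)
  clear (3,2): R3 −= (10)R2 → (0, 0, 0, 7, 10)
pivot(3,3)=7: scale R3 → (0, 0, 0, 1, 7)
  clear (0,3): R0 −= (3)R3 → (1, 0, 0, 0, 9)
  clear (1,3): R1 −= (10)R3 → (0, 1, 0, 0, 5)
  clear (2,3): R2 −= (12)R3 → (0, 0, 1, 0, 5)

pivot columns: 0, 1, 2, 3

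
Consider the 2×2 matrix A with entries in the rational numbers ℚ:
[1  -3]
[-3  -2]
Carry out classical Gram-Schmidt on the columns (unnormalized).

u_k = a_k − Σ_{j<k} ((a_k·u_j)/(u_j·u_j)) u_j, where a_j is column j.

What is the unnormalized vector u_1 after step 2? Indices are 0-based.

Step 1: u_0 = a_0 = (1, -3).
Step 2: u_1 = a_1 − (3/10)·u_0 = (-33/10, -11/10).

u_1 = (-33/10, -11/10)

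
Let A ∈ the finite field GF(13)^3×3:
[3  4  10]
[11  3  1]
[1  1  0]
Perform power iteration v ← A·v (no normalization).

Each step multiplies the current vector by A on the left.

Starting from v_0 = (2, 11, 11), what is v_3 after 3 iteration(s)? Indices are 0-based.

v_3 = (0, 10, 11)

v_0 = (2, 11, 11).
v_1 = A·v_0 = (4, 1, 0).
v_2 = A·v_1 = (3, 8, 5).
v_3 = A·v_2 = (0, 10, 11).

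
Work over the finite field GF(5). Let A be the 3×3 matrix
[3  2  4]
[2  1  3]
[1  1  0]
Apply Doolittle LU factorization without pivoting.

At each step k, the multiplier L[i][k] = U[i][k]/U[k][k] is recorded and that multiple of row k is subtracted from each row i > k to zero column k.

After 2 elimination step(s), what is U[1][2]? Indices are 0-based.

U[1][2] = 2

[col 0] pivot 3
  R1 -= 4*R0 → (0, 3, 2)  (L[1][0] := 4)
  R2 -= 2*R0 → (0, 2, 2)  (L[2][0] := 2)
[col 1] pivot 3
  R2 -= 4*R1 → (0, 0, 4)  (L[2][1] := 4)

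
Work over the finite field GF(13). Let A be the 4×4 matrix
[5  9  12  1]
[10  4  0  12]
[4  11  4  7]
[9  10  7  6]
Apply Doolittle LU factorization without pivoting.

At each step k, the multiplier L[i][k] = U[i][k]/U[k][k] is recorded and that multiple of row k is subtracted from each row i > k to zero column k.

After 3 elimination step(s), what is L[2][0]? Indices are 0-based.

[col 0] pivot 5
  R1 -= 2*R0 → (0, 12, 2, 10)  (L[1][0] := 2)
  R2 -= 6*R0 → (0, 9, 10, 1)  (L[2][0] := 6)
  R3 -= 7*R0 → (0, 12, 1, 12)  (L[3][0] := 7)
[col 1] pivot 12
  R2 -= 4*R1 → (0, 0, 2, 0)  (L[2][1] := 4)
  R3 -= 1*R1 → (0, 0, 12, 2)  (L[3][1] := 1)
[col 2] pivot 2
  R3 -= 6*R2 → (0, 0, 0, 2)  (L[3][2] := 6)

L[2][0] = 6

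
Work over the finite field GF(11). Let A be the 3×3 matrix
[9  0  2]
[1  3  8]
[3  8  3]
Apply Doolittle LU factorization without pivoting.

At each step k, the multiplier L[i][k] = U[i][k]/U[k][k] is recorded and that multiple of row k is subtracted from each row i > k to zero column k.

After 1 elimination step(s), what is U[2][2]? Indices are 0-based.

U[2][2] = 6

k=0: U[0][0]=9
  eliminate (1,0): mult=5, new row 1: (0, 3, 9); set L[1][0]=5
  eliminate (2,0): mult=4, new row 2: (0, 8, 6); set L[2][0]=4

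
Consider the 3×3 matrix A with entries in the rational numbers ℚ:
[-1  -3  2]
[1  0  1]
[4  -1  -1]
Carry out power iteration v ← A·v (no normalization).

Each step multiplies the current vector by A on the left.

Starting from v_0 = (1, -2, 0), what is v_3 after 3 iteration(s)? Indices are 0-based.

v_0 = (1, -2, 0).
v_1 = A·v_0 = (5, 1, 6).
v_2 = A·v_1 = (4, 11, 13).
v_3 = A·v_2 = (-11, 17, -8).

v_3 = (-11, 17, -8)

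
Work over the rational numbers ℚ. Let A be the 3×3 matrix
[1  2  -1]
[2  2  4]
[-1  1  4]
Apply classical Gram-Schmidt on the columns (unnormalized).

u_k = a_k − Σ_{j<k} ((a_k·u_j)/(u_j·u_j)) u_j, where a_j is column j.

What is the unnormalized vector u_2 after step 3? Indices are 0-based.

u_2 = (-96/29, 72/29, 48/29)

Step 1: u_0 = a_0 = (1, 2, -1).
Step 2: u_1 = a_1 − (5/6)·u_0 = (7/6, 1/3, 11/6).
Step 3: u_2 = a_2 − (1/2)·u_0 − (45/29)·u_1 = (-96/29, 72/29, 48/29).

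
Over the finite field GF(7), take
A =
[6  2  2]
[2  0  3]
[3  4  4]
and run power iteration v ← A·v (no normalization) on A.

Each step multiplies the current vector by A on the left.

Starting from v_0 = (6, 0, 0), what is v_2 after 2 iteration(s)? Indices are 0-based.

v_0 = (6, 0, 0).
v_1 = A·v_0 = (1, 5, 4).
v_2 = A·v_1 = (3, 0, 4).

v_2 = (3, 0, 4)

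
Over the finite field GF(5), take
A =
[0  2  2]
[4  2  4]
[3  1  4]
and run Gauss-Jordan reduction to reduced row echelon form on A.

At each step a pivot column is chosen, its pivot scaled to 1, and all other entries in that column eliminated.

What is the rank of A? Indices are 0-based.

rank = 3

step 1: exchange rows 0,1
step 1: normalize row 0 (÷4) = (1, 3, 1)
  row 2: subtract 3×row0 = (0, 2, 1)
step 2: normalize row 1 (÷2) = (0, 1, 1)
  row 0: subtract 3×row1 = (1, 0, 3)
  row 2: subtract 2×row1 = (0, 0, 4)
step 3: normalize row 2 (÷4) = (0, 0, 1)
  row 0: subtract 3×row2 = (1, 0, 0)
  row 1: subtract 1×row2 = (0, 1, 0)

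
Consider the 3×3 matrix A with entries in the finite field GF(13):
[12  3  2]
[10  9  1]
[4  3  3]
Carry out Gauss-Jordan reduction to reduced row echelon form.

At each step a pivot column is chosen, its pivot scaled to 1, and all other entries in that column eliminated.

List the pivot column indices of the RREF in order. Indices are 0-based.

pivot columns: 0, 1, 2

pivot(0,0)=12: scale R0 → (1, 10, 11)
  clear (1,0): R1 −= (10)R0 → (0, 0, 8)
  clear (2,0): R2 −= (4)R0 → (0, 2, 11)
pivot(1,1): swap R1↔R2
pivot(1,1)=2: scale R1 → (0, 1, 12)
  clear (0,1): R0 −= (10)R1 → (1, 0, 8)
pivot(2,2)=8: scale R2 → (0, 0, 1)
  clear (0,2): R0 −= (8)R2 → (1, 0, 0)
  clear (1,2): R1 −= (12)R2 → (0, 1, 0)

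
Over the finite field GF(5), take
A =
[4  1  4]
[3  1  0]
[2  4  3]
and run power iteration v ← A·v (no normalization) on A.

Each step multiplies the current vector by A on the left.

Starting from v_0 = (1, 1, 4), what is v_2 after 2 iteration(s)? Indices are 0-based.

v_2 = (0, 2, 2)

v_0 = (1, 1, 4).
v_1 = A·v_0 = (1, 4, 3).
v_2 = A·v_1 = (0, 2, 2).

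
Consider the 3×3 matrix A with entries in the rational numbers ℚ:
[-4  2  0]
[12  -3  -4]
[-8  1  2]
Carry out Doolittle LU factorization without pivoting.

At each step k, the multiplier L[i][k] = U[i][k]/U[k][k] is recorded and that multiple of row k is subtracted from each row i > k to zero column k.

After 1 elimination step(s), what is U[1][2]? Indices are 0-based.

U[1][2] = -4

Step 1: pivot at (0,0) is -4.
  row1 ← row1 − (-3)·row0  ⇒  L[1][0]=-3, U row1=(0, 3, -4)
  row2 ← row2 − (2)·row0  ⇒  L[2][0]=2, U row2=(0, -3, 2)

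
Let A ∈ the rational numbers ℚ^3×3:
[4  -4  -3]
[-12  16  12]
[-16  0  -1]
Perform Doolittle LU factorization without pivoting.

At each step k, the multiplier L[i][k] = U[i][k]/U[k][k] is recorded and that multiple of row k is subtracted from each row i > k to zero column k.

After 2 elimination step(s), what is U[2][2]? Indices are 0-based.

U[2][2] = -1

k=0: U[0][0]=4
  eliminate (1,0): mult=-3, new row 1: (0, 4, 3); set L[1][0]=-3
  eliminate (2,0): mult=-4, new row 2: (0, -16, -13); set L[2][0]=-4
k=1: U[1][1]=4
  eliminate (2,1): mult=-4, new row 2: (0, 0, -1); set L[2][1]=-4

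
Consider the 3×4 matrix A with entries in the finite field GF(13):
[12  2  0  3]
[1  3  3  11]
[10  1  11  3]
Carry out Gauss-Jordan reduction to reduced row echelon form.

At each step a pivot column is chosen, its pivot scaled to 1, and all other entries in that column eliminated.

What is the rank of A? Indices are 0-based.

rank = 3

step 1: normalize row 0 (÷12) = (1, 11, 0, 10)
  row 1: subtract 1×row0 = (0, 5, 3, 1)
  row 2: subtract 10×row0 = (0, 8, 11, 7)
step 2: normalize row 1 (÷5) = (0, 1, 11, 8)
  row 0: subtract 11×row1 = (1, 0, 9, 0)
  row 2: subtract 8×row1 = (0, 0, 1, 8)
step 3: normalize row 2 (÷1) = (0, 0, 1, 8)
  row 0: subtract 9×row2 = (1, 0, 0, 6)
  row 1: subtract 11×row2 = (0, 1, 0, 11)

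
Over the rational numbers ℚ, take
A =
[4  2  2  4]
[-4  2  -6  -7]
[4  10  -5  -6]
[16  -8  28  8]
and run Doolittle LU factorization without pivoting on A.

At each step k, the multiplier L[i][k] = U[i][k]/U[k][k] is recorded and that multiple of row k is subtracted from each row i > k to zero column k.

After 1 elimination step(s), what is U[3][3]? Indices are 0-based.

U[3][3] = -8

k=0: U[0][0]=4
  eliminate (1,0): mult=-1, new row 1: (0, 4, -4, -3); set L[1][0]=-1
  eliminate (2,0): mult=1, new row 2: (0, 8, -7, -10); set L[2][0]=1
  eliminate (3,0): mult=4, new row 3: (0, -16, 20, -8); set L[3][0]=4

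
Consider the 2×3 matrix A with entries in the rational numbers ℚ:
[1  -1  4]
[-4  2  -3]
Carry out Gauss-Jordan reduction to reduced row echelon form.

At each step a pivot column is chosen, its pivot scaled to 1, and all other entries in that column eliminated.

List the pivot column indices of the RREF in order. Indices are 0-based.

pivot(0,0)=1: scale R0 → (1, -1, 4)
  clear (1,0): R1 −= (-4)R0 → (0, -2, 13)
pivot(1,1)=-2: scale R1 → (0, 1, -13/2)
  clear (0,1): R0 −= (-1)R1 → (1, 0, -5/2)

pivot columns: 0, 1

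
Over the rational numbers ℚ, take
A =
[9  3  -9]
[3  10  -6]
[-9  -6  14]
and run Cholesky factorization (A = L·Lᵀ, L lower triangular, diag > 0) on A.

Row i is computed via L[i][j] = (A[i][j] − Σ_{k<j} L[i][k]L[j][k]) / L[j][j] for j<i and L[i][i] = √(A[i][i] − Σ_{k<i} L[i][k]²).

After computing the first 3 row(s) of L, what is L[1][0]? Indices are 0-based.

Step 1: L[0][0] = √(9) = 3.
  L[1][0] = (3) / L[0][0] = 1.
Step 2: L[1][1] = √(9) = 3.
  L[2][0] = (-9) / L[0][0] = -3.
  L[2][1] = (-3) / L[1][1] = -1.
Step 3: L[2][2] = √(4) = 2.

L[1][0] = 1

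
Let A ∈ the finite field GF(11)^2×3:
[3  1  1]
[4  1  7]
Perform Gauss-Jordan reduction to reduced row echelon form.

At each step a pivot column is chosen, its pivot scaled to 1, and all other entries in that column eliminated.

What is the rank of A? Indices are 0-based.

step 1: normalize row 0 (÷3) = (1, 4, 4)
  row 1: subtract 4×row0 = (0, 7, 2)
step 2: normalize row 1 (÷7) = (0, 1, 5)
  row 0: subtract 4×row1 = (1, 0, 6)

rank = 2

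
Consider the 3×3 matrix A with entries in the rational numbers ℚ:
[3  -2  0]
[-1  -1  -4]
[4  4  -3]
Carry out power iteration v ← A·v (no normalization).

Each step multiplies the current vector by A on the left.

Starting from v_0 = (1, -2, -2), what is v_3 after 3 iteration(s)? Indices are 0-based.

v_0 = (1, -2, -2).
v_1 = A·v_0 = (7, 9, 2).
v_2 = A·v_1 = (3, -24, 58).
v_3 = A·v_2 = (57, -211, -258).

v_3 = (57, -211, -258)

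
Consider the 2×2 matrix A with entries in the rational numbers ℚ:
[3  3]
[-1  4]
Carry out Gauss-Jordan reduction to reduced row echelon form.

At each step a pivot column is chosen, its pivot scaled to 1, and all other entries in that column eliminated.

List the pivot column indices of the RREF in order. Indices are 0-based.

pivot columns: 0, 1

[1] R0 /= 3  ⇒  (1, 1)
     R1 -= -1·R0  ⇒  (0, 5)
[2] R1 /= 5  ⇒  (0, 1)
     R0 -= 1·R1  ⇒  (1, 0)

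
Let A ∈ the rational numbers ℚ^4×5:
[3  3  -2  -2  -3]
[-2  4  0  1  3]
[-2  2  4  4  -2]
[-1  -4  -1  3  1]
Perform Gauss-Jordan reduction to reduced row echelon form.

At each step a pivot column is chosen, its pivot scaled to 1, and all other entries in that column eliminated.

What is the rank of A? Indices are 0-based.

rank = 4

[1] R0 /= 3  ⇒  (1, 1, -2/3, -2/3, -1)
     R1 -= -2·R0  ⇒  (0, 6, -4/3, -1/3, 1)
     R2 -= -2·R0  ⇒  (0, 4, 8/3, 8/3, -4)
     R3 -= -1·R0  ⇒  (0, -3, -5/3, 7/3, 0)
[2] R1 /= 6  ⇒  (0, 1, -2/9, -1/18, 1/6)
     R0 -= 1·R1  ⇒  (1, 0, -4/9, -11/18, -7/6)
     R2 -= 4·R1  ⇒  (0, 0, 32/9, 26/9, -14/3)
     R3 -= -3·R1  ⇒  (0, 0, -7/3, 13/6, 1/2)
[3] R2 /= 32/9  ⇒  (0, 0, 1, 13/16, -21/16)
     R0 -= -4/9·R2  ⇒  (1, 0, 0, -1/4, -7/4)
     R1 -= -2/9·R2  ⇒  (0, 1, 0, 1/8, -1/8)
     R3 -= -7/3·R2  ⇒  (0, 0, 0, 65/16, -41/16)
[4] R3 /= 65/16  ⇒  (0, 0, 0, 1, -41/65)
     R0 -= -1/4·R3  ⇒  (1, 0, 0, 0, -124/65)
     R1 -= 1/8·R3  ⇒  (0, 1, 0, 0, -3/65)
     R2 -= 13/16·R3  ⇒  (0, 0, 1, 0, -4/5)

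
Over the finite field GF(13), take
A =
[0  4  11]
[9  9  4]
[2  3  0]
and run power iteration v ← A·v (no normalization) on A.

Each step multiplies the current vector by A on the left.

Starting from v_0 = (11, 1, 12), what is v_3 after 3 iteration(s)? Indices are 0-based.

v_3 = (7, 9, 11)

v_0 = (11, 1, 12).
v_1 = A·v_0 = (6, 0, 12).
v_2 = A·v_1 = (2, 11, 12).
v_3 = A·v_2 = (7, 9, 11).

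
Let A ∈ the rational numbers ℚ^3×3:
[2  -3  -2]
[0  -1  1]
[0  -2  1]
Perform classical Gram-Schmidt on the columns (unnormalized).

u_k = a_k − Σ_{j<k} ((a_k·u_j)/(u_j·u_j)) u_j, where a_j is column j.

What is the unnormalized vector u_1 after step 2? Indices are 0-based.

Step 1: u_0 = a_0 = (2, 0, 0).
Step 2: u_1 = a_1 − (-3/2)·u_0 = (0, -1, -2).

u_1 = (0, -1, -2)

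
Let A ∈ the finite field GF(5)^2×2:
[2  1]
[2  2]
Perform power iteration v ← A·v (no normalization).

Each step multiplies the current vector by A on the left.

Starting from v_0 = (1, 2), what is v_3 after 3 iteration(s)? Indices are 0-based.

v_0 = (1, 2).
v_1 = A·v_0 = (4, 1).
v_2 = A·v_1 = (4, 0).
v_3 = A·v_2 = (3, 3).

v_3 = (3, 3)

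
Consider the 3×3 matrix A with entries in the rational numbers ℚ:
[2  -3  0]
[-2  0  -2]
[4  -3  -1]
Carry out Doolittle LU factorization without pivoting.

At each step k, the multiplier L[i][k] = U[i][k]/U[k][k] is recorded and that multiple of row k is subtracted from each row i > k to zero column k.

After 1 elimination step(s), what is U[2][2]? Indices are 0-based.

U[2][2] = -1

k=0: U[0][0]=2
  eliminate (1,0): mult=-1, new row 1: (0, -3, -2); set L[1][0]=-1
  eliminate (2,0): mult=2, new row 2: (0, 3, -1); set L[2][0]=2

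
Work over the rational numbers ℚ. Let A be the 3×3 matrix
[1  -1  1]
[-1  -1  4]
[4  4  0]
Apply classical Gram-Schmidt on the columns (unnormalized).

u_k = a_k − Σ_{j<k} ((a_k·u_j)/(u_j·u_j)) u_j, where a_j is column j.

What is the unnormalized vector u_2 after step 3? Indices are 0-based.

u_2 = (0, 64/17, 16/17)

Step 1: u_0 = a_0 = (1, -1, 4).
Step 2: u_1 = a_1 − (8/9)·u_0 = (-17/9, -1/9, 4/9).
Step 3: u_2 = a_2 − (-1/6)·u_0 − (-21/34)·u_1 = (0, 64/17, 16/17).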